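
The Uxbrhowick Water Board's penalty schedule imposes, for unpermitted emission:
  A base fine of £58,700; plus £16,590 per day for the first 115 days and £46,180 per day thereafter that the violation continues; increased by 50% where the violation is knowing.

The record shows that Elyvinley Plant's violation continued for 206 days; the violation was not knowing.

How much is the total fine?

£6,168,930

First 115 days: 115 × £16,590 = £1,907,850
Remaining days: (206 − 115) × £46,180 = £4,202,380
Per-day component: £1,907,850 + £4,202,380 = £6,110,230
Base plus per-day: £58,700 + £6,110,230 = £6,168,930
The violation was not knowing: no 50% increase.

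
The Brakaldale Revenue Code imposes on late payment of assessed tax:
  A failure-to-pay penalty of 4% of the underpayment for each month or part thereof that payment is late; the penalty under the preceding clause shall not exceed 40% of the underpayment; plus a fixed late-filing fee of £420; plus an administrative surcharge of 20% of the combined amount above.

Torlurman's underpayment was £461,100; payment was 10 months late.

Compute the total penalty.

Penalty: £221,832

Accrued rate: 4% × 10 = 40%, capped at 40% → 40%
Failure-to-pay penalty: 40% of £461,100 = £184,440
Penalty before surcharge: £184,440 + £420 = £184,860
Administrative surcharge: 20% of £184,860 = £36,972
Total penalty: £184,860 + £36,972 = £221,832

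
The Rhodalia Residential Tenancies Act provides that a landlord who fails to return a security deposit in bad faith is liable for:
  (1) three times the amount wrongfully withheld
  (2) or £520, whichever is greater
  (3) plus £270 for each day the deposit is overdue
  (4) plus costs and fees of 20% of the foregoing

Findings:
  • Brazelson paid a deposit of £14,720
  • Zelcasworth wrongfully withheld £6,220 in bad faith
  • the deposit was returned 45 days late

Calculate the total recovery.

£36,972

Trebled: 3 × £6,220 = £18,660
Minimum £520: £18,660 meets the minimum, no increase.
Late-return penalty: 45 × £270 = £12,150
Damages plus late penalty: £18,660 + £12,150 = £30,810
Costs and fees: 20% of £30,810 = £6,162
Total recovery: £30,810 + £6,162 = £36,972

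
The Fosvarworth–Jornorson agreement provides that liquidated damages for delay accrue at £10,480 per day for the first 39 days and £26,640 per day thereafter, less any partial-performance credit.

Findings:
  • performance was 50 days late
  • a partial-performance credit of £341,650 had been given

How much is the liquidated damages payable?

First 39 days: 39 × £10,480 = £408,720
Remaining days: (50 − 39) × £26,640 = £293,040
Accrued per-day damages: £408,720 + £293,040 = £701,760
Less partial-performance credit: £701,760 − £341,650 = £360,110

£360,110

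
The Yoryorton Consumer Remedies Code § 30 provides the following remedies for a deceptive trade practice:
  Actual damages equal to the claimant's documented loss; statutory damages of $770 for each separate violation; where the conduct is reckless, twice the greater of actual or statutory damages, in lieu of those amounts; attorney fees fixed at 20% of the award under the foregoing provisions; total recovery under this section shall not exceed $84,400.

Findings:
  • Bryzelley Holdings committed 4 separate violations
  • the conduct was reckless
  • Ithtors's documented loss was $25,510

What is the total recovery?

Statutory damages: 4 × $770 = $3,080
Greater of actual damages ($25,510) or statutory damages ($3,080): $25,510
Doubled: 2 × $25,510 = $51,020
Attorney fees: 20% of $51,020 = $10,204
Total before cap: $51,020 + $10,204 = $61,224
Cap at $84,400: $61,224 is within the cap, no reduction.

Total recovery: $61,224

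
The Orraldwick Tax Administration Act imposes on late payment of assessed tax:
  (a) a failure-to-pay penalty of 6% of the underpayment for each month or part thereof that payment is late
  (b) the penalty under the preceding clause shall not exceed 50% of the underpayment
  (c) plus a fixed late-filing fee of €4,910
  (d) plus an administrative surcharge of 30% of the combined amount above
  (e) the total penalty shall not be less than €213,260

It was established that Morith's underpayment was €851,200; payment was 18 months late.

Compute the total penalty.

€559,663

Accrued rate: 6% × 18 = 108%, capped at 50% → 50%
Failure-to-pay penalty: 50% of €851,200 = €425,600
Penalty before surcharge: €425,600 + €4,910 = €430,510
Administrative surcharge: 30% of €430,510 = €129,153
Total penalty: €430,510 + €129,153 = €559,663
Minimum €213,260: €559,663 meets the minimum, no increase.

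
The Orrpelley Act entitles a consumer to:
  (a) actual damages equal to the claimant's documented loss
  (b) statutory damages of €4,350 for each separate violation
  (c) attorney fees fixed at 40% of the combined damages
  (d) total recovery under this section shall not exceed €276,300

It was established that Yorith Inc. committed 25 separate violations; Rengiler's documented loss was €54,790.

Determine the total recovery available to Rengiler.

Statutory damages: 25 × €4,350 = €108,750
Combined damages: €54,790 + €108,750 = €163,540
Attorney fees: 40% of €163,540 = €65,416
Total before cap: €163,540 + €65,416 = €228,956
Cap at €276,300: €228,956 is within the cap, no reduction.

€228,956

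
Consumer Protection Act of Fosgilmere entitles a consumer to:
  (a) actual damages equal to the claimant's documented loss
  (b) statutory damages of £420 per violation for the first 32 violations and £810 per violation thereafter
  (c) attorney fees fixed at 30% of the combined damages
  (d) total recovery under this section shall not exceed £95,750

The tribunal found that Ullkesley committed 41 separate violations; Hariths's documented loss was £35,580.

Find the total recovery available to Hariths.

£73,203

First 32 violations: 32 × £420 = £13,440
Remaining violations: (41 − 32) × £810 = £7,290
Statutory damages: £13,440 + £7,290 = £20,730
Combined damages: £35,580 + £20,730 = £56,310
Attorney fees: 30% of £56,310 = £16,893
Total before cap: £56,310 + £16,893 = £73,203
Cap at £95,750: £73,203 is within the cap, no reduction.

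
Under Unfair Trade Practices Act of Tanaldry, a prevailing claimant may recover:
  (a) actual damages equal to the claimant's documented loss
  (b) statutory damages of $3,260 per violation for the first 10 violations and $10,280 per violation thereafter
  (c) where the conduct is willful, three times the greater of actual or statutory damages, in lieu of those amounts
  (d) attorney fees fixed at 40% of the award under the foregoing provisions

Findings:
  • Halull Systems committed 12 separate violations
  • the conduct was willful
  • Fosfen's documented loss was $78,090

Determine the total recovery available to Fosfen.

Total recovery: $327,978

First 10 violations: 10 × $3,260 = $32,600
Remaining violations: (12 − 10) × $10,280 = $20,560
Statutory damages: $32,600 + $20,560 = $53,160
Greater of actual damages ($78,090) or statutory damages ($53,160): $78,090
Trebled: 3 × $78,090 = $234,270
Attorney fees: 40% of $234,270 = $93,708
Total recovery: $234,270 + $93,708 = $327,978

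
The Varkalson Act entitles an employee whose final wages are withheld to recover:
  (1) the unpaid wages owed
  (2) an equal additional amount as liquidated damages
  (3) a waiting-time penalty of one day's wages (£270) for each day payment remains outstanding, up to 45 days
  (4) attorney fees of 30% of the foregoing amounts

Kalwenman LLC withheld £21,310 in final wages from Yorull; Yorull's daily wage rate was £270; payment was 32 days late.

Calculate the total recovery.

£66,638

Liquidated damages (equal amount): £21,310
Penalty days: min(32, 45) = 32
Waiting-time penalty: 32 × £270 = £8,640
Subtotal: £21,310 + £21,310 + £8,640 = £51,260
Attorney fees: 30% of £51,260 = £15,378
Total award: £51,260 + £15,378 = £66,638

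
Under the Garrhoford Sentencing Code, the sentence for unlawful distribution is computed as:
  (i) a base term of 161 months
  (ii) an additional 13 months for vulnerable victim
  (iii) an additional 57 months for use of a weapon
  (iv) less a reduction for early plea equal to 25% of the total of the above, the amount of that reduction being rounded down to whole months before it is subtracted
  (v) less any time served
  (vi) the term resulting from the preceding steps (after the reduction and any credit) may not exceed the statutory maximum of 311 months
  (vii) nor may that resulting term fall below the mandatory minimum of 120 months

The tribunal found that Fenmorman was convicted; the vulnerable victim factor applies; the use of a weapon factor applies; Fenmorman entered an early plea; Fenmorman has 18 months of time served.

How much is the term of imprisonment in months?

Vulnerable victim enhancement: +13 months
Use of a weapon enhancement: +57 months
Adjusted term: 161 months + 13 months + 57 months = 231 months
Early plea reduction: 25% of 231 months = 57 months (rounded down)
After reduction: 231 − 57 = 174 months
Less time served: 174 months − 18 months = 156 months
Cap at 311 months: 156 months is within the cap, no reduction.
Minimum 120 months: 156 months meets the minimum, no increase.

156 months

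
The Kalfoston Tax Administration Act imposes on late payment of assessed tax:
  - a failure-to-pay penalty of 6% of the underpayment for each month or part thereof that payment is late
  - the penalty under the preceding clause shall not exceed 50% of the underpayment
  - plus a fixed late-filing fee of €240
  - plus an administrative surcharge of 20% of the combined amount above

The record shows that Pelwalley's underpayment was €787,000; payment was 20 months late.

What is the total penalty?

€472,488

Accrued rate: 6% × 20 = 120%, capped at 50% → 50%
Failure-to-pay penalty: 50% of €787,000 = €393,500
Penalty before surcharge: €393,500 + €240 = €393,740
Administrative surcharge: 20% of €393,740 = €78,748
Total penalty: €393,740 + €78,748 = €472,488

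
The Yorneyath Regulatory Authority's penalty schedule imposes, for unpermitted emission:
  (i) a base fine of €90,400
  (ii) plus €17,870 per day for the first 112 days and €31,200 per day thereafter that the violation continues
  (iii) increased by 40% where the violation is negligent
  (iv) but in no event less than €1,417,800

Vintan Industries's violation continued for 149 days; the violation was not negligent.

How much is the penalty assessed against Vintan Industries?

First 112 days: 112 × €17,870 = €2,001,440
Remaining days: (149 − 112) × €31,200 = €1,154,400
Per-day component: €2,001,440 + €1,154,400 = €3,155,840
Base plus per-day: €90,400 + €3,155,840 = €3,246,240
The violation was not negligent: no 40% increase.
Minimum €1,417,800: €3,246,240 meets the minimum, no increase.

€3,246,240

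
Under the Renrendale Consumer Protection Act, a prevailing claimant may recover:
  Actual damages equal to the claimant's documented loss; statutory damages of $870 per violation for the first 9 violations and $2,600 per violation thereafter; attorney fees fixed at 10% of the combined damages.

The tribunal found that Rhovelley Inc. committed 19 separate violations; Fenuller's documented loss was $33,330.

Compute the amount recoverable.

Total recovery: $73,876

First 9 violations: 9 × $870 = $7,830
Remaining violations: (19 − 9) × $2,600 = $26,000
Statutory damages: $7,830 + $26,000 = $33,830
Combined damages: $33,330 + $33,830 = $67,160
Attorney fees: 10% of $67,160 = $6,716
Total recovery: $67,160 + $6,716 = $73,876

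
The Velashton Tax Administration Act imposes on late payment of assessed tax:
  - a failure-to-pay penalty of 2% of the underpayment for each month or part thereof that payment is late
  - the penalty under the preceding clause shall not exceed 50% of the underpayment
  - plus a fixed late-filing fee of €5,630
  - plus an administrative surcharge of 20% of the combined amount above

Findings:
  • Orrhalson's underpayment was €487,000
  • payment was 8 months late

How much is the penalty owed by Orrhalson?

€100,260

Accrued rate: 2% × 8 = 16%, capped at 50% → 16%
Failure-to-pay penalty: 16% of €487,000 = €77,920
Penalty before surcharge: €77,920 + €5,630 = €83,550
Administrative surcharge: 20% of €83,550 = €16,710
Total penalty: €83,550 + €16,710 = €100,260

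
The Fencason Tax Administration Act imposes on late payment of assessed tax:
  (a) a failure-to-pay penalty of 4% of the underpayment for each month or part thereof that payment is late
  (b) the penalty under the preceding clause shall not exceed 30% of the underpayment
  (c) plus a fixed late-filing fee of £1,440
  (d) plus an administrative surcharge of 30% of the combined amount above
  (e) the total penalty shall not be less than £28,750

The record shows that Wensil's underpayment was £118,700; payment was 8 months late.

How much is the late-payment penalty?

£48,165

Accrued rate: 4% × 8 = 32%, capped at 30% → 30%
Failure-to-pay penalty: 30% of £118,700 = £35,610
Penalty before surcharge: £35,610 + £1,440 = £37,050
Administrative surcharge: 30% of £37,050 = £11,115
Total penalty: £37,050 + £11,115 = £48,165
Minimum £28,750: £48,165 meets the minimum, no increase.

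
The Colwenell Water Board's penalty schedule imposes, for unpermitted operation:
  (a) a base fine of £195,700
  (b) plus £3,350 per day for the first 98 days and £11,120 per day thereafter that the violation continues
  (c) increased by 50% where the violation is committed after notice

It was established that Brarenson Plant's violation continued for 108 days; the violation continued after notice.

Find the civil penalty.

£952,800

First 98 days: 98 × £3,350 = £328,300
Remaining days: (108 − 98) × £11,120 = £111,200
Per-day component: £328,300 + £111,200 = £439,500
Base plus per-day: £195,700 + £439,500 = £635,200
Enhancement: 50% of £635,200 = £317,600
Enhanced fine: £635,200 + £317,600 = £952,800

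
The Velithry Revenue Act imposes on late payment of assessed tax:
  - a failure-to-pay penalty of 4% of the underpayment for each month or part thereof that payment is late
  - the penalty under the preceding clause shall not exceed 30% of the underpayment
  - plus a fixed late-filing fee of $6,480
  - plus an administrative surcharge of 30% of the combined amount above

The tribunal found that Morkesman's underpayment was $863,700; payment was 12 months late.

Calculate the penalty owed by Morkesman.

$345,267

Accrued rate: 4% × 12 = 48%, capped at 30% → 30%
Failure-to-pay penalty: 30% of $863,700 = $259,110
Penalty before surcharge: $259,110 + $6,480 = $265,590
Administrative surcharge: 30% of $265,590 = $79,677
Total penalty: $265,590 + $79,677 = $345,267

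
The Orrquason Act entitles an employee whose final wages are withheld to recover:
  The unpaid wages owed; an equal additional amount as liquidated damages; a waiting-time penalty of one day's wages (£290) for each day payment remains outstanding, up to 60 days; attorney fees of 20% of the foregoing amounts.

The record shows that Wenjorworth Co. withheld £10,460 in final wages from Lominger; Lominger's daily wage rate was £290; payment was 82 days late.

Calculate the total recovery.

Liquidated damages (equal amount): £10,460
Penalty days: min(82, 60) = 60
Waiting-time penalty: 60 × £290 = £17,400
Subtotal: £10,460 + £10,460 + £17,400 = £38,320
Attorney fees: 20% of £38,320 = £7,664
Total award: £38,320 + £7,664 = £45,984

Total award: £45,984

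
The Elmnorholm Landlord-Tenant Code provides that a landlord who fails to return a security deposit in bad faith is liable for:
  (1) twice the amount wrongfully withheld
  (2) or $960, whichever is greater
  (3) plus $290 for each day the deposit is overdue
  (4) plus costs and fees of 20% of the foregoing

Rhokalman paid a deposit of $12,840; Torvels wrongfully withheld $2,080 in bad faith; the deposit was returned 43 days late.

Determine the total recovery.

$19,956

Doubled: 2 × $2,080 = $4,160
Minimum $960: $4,160 meets the minimum, no increase.
Late-return penalty: 43 × $290 = $12,470
Damages plus late penalty: $4,160 + $12,470 = $16,630
Costs and fees: 20% of $16,630 = $3,326
Total recovery: $16,630 + $3,326 = $19,956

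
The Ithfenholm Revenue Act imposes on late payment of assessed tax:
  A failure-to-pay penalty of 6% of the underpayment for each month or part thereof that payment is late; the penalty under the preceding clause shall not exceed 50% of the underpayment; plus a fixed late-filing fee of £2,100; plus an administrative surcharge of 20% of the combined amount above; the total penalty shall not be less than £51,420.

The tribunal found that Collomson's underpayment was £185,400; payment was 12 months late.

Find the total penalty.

Accrued rate: 6% × 12 = 72%, capped at 50% → 50%
Failure-to-pay penalty: 50% of £185,400 = £92,700
Penalty before surcharge: £92,700 + £2,100 = £94,800
Administrative surcharge: 20% of £94,800 = £18,960
Total penalty: £94,800 + £18,960 = £113,760
Minimum £51,420: £113,760 meets the minimum, no increase.

£113,760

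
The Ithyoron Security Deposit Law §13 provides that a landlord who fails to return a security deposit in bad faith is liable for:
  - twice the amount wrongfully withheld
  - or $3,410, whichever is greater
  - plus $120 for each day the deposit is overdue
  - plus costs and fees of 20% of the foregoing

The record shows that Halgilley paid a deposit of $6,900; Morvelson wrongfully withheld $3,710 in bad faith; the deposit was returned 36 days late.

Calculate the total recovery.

Doubled: 2 × $3,710 = $7,420
Minimum $3,410: $7,420 meets the minimum, no increase.
Late-return penalty: 36 × $120 = $4,320
Damages plus late penalty: $7,420 + $4,320 = $11,740
Costs and fees: 20% of $11,740 = $2,348
Total recovery: $11,740 + $2,348 = $14,088

$14,088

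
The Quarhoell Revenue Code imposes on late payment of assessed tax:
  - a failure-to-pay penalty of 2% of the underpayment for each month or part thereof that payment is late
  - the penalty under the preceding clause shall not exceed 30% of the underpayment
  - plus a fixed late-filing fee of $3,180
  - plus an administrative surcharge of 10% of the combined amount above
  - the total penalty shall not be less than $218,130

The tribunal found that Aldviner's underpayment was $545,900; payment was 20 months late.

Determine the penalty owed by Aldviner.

$218,130

Accrued rate: 2% × 20 = 40%, capped at 30% → 30%
Failure-to-pay penalty: 30% of $545,900 = $163,770
Penalty before surcharge: $163,770 + $3,180 = $166,950
Administrative surcharge: 10% of $166,950 = $16,695
Total penalty: $166,950 + $16,695 = $183,645
Minimum $218,130: $183,645 is below the minimum → $218,130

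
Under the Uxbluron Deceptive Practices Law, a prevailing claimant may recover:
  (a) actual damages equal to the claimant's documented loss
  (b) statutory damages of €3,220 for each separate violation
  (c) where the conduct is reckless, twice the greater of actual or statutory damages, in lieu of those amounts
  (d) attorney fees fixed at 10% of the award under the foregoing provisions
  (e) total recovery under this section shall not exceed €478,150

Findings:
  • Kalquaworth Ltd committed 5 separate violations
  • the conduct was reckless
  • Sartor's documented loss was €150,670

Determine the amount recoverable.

€331,474

Statutory damages: 5 × €3,220 = €16,100
Greater of actual damages (€150,670) or statutory damages (€16,100): €150,670
Doubled: 2 × €150,670 = €301,340
Attorney fees: 10% of €301,340 = €30,134
Total before cap: €301,340 + €30,134 = €331,474
Cap at €478,150: €331,474 is within the cap, no reduction.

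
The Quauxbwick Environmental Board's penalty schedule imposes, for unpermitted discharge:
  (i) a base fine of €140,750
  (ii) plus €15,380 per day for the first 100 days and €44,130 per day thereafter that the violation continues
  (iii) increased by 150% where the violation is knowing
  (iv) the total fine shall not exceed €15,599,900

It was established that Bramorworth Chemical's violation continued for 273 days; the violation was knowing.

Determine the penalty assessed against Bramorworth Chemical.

First 100 days: 100 × €15,380 = €1,538,000
Remaining days: (273 − 100) × €44,130 = €7,634,490
Per-day component: €1,538,000 + €7,634,490 = €9,172,490
Base plus per-day: €140,750 + €9,172,490 = €9,313,240
Enhancement: 150% of €9,313,240 = €13,969,860
Enhanced fine: €9,313,240 + €13,969,860 = €23,283,100
Cap at €15,599,900: €23,283,100 exceeds the cap → €15,599,900

Civil penalty: €15,599,900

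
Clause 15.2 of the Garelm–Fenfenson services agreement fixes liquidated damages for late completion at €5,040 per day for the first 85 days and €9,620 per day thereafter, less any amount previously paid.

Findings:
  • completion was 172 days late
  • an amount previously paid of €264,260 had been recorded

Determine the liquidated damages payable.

First 85 days: 85 × €5,040 = €428,400
Remaining days: (172 − 85) × €9,620 = €836,940
Accrued per-day damages: €428,400 + €836,940 = €1,265,340
Less amount previously paid: €1,265,340 − €264,260 = €1,001,080

€1,001,080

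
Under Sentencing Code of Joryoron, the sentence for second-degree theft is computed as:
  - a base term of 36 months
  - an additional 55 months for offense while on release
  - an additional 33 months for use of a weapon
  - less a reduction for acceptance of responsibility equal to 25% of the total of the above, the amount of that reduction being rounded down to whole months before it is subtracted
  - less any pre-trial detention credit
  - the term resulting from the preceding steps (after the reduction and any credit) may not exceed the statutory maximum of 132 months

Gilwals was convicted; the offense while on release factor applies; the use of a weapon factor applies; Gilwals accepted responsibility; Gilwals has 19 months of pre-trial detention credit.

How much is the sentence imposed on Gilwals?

Offense while on release enhancement: +55 months
Use of a weapon enhancement: +33 months
Adjusted term: 36 months + 55 months + 33 months = 124 months
Acceptance of responsibility reduction: 25% of 124 months = 31 months (rounded down)
After reduction: 124 − 31 = 93 months
Less pre-trial detention credit: 93 months − 19 months = 74 months
Cap at 132 months: 74 months is within the cap, no reduction.

74 months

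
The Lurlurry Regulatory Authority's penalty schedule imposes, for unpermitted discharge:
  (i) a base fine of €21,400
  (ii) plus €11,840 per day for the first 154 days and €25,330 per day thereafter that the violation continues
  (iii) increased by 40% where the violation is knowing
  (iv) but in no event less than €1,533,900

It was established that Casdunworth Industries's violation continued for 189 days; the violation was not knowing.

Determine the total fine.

First 154 days: 154 × €11,840 = €1,823,360
Remaining days: (189 − 154) × €25,330 = €886,550
Per-day component: €1,823,360 + €886,550 = €2,709,910
Base plus per-day: €21,400 + €2,709,910 = €2,731,310
The violation was not knowing: no 40% increase.
Minimum €1,533,900: €2,731,310 meets the minimum, no increase.

€2,731,310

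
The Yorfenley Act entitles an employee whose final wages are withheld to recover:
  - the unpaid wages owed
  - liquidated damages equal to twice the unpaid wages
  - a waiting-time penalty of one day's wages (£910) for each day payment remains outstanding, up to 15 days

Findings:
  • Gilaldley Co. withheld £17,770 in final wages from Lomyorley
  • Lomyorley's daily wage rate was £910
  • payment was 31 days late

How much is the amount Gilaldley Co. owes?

£66,960

Doubled: 2 × £17,770 = £35,540
Penalty days: min(31, 15) = 15
Waiting-time penalty: 15 × £910 = £13,650
Total award: £17,770 + £35,540 + £13,650 = £66,960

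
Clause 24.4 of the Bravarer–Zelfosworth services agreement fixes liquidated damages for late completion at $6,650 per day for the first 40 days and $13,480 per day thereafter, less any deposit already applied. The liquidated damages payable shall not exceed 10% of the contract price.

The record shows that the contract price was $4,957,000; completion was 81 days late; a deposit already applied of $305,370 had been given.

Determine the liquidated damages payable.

$495,700

First 40 days: 40 × $6,650 = $266,000
Remaining days: (81 − 40) × $13,480 = $552,680
Accrued per-day damages: $266,000 + $552,680 = $818,680
Less deposit already applied: $818,680 − $305,370 = $513,310
Cap: 10% of $4,957,000 = $495,700
Cap at $495,700: $513,310 exceeds the cap → $495,700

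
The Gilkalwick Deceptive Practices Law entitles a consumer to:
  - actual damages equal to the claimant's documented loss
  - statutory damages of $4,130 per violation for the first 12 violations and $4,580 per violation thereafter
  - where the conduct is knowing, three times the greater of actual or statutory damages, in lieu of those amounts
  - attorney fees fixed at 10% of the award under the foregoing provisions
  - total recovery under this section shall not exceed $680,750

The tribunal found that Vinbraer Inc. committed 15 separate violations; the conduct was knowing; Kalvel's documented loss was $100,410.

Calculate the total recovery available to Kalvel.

First 12 violations: 12 × $4,130 = $49,560
Remaining violations: (15 − 12) × $4,580 = $13,740
Statutory damages: $49,560 + $13,740 = $63,300
Greater of actual damages ($100,410) or statutory damages ($63,300): $100,410
Trebled: 3 × $100,410 = $301,230
Attorney fees: 10% of $301,230 = $30,123
Total before cap: $301,230 + $30,123 = $331,353
Cap at $680,750: $331,353 is within the cap, no reduction.

Total recovery: $331,353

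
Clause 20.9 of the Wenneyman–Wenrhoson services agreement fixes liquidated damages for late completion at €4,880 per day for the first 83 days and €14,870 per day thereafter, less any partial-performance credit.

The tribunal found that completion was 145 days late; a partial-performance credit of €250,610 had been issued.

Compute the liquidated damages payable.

First 83 days: 83 × €4,880 = €405,040
Remaining days: (145 − 83) × €14,870 = €921,940
Accrued per-day damages: €405,040 + €921,940 = €1,326,980
Less partial-performance credit: €1,326,980 − €250,610 = €1,076,370

€1,076,370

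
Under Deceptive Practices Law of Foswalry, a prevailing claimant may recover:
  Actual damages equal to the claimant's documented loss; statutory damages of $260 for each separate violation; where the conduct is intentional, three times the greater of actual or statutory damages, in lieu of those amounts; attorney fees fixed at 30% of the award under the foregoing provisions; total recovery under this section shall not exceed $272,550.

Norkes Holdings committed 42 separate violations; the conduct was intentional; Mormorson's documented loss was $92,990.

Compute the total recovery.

$272,550

Statutory damages: 42 × $260 = $10,920
Greater of actual damages ($92,990) or statutory damages ($10,920): $92,990
Trebled: 3 × $92,990 = $278,970
Attorney fees: 30% of $278,970 = $83,691
Total before cap: $278,970 + $83,691 = $362,661
Cap at $272,550: $362,661 exceeds the cap → $272,550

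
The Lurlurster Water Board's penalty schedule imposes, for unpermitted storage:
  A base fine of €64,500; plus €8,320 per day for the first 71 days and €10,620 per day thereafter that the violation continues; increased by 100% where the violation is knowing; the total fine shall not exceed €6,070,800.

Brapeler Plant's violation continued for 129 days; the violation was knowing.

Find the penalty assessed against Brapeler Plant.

Civil penalty: €2,542,360

First 71 days: 71 × €8,320 = €590,720
Remaining days: (129 − 71) × €10,620 = €615,960
Per-day component: €590,720 + €615,960 = €1,206,680
Base plus per-day: €64,500 + €1,206,680 = €1,271,180
Enhancement: 100% of €1,271,180 = €1,271,180
Enhanced fine: €1,271,180 + €1,271,180 = €2,542,360
Cap at €6,070,800: €2,542,360 is within the cap, no reduction.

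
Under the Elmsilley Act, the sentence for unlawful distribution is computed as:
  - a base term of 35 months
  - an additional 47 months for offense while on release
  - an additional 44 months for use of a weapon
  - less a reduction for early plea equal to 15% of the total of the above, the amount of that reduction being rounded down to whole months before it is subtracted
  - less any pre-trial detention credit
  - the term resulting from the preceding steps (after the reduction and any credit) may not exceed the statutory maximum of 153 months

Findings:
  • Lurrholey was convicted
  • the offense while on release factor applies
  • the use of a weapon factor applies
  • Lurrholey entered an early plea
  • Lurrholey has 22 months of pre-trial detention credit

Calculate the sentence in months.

Offense while on release enhancement: +47 months
Use of a weapon enhancement: +44 months
Adjusted term: 35 months + 47 months + 44 months = 126 months
Early plea reduction: 15% of 126 months = 18 months (rounded down)
After reduction: 126 − 18 = 108 months
Less pre-trial detention credit: 108 months − 22 months = 86 months
Cap at 153 months: 86 months is within the cap, no reduction.

Sentence: 86 months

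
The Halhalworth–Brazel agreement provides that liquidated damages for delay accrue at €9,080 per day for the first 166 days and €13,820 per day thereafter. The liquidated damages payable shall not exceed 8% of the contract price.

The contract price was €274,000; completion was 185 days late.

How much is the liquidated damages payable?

First 166 days: 166 × €9,080 = €1,507,280
Remaining days: (185 − 166) × €13,820 = €262,580
Accrued per-day damages: €1,507,280 + €262,580 = €1,769,860
Cap: 8% of €274,000 = €21,920
Cap at €21,920: €1,769,860 exceeds the cap → €21,920

Liquidated damages: €21,920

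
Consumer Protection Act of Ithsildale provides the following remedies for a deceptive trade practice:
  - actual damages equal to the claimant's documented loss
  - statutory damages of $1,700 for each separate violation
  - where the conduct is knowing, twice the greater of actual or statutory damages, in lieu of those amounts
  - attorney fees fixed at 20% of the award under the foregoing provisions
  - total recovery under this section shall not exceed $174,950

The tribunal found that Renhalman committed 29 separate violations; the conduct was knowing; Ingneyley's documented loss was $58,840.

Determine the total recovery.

$141,216

Statutory damages: 29 × $1,700 = $49,300
Greater of actual damages ($58,840) or statutory damages ($49,300): $58,840
Doubled: 2 × $58,840 = $117,680
Attorney fees: 20% of $117,680 = $23,536
Total before cap: $117,680 + $23,536 = $141,216
Cap at $174,950: $141,216 is within the cap, no reduction.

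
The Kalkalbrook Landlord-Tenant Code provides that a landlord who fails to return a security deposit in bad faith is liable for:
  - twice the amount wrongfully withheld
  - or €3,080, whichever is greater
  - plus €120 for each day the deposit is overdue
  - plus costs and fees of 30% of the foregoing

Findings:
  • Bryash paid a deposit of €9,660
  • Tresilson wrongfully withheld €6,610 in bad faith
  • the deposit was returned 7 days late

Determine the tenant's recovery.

Doubled: 2 × €6,610 = €13,220
Minimum €3,080: €13,220 meets the minimum, no increase.
Late-return penalty: 7 × €120 = €840
Damages plus late penalty: €13,220 + €840 = €14,060
Costs and fees: 30% of €14,060 = €4,218
Total recovery: €14,060 + €4,218 = €18,278

€18,278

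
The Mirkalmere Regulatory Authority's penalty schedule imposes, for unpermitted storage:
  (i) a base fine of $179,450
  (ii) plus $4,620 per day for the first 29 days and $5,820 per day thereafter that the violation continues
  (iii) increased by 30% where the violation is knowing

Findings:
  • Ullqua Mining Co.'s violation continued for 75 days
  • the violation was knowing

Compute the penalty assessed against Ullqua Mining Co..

First 29 days: 29 × $4,620 = $133,980
Remaining days: (75 − 29) × $5,820 = $267,720
Per-day component: $133,980 + $267,720 = $401,700
Base plus per-day: $179,450 + $401,700 = $581,150
Enhancement: 30% of $581,150 = $174,345
Enhanced fine: $581,150 + $174,345 = $755,495

$755,495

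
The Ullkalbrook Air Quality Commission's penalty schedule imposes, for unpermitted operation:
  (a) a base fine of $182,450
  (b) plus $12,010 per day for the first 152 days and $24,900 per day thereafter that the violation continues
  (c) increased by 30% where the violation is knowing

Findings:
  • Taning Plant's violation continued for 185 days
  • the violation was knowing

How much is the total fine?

First 152 days: 152 × $12,010 = $1,825,520
Remaining days: (185 − 152) × $24,900 = $821,700
Per-day component: $1,825,520 + $821,700 = $2,647,220
Base plus per-day: $182,450 + $2,647,220 = $2,829,670
Enhancement: 30% of $2,829,670 = $848,901
Enhanced fine: $2,829,670 + $848,901 = $3,678,571

Civil penalty: $3,678,571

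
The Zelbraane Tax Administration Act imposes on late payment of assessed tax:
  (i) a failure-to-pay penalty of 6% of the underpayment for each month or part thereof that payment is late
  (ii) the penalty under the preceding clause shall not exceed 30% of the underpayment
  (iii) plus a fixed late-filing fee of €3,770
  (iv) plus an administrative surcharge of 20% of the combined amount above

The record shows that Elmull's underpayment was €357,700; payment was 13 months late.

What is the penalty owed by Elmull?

€133,296

Accrued rate: 6% × 13 = 78%, capped at 30% → 30%
Failure-to-pay penalty: 30% of €357,700 = €107,310
Penalty before surcharge: €107,310 + €3,770 = €111,080
Administrative surcharge: 20% of €111,080 = €22,216
Total penalty: €111,080 + €22,216 = €133,296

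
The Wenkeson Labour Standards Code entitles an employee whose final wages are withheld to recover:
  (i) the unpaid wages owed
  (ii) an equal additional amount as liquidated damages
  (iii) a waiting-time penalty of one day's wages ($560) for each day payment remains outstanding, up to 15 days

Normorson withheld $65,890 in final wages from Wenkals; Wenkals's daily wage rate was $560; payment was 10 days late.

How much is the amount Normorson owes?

Liquidated damages (equal amount): $65,890
Penalty days: min(10, 15) = 10
Waiting-time penalty: 10 × $560 = $5,600
Total award: $65,890 + $65,890 + $5,600 = $137,380

$137,380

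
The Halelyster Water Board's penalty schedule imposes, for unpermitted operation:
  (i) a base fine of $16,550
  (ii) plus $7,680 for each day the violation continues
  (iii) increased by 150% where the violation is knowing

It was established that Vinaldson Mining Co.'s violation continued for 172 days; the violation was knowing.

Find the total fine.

Per-day component: 172 × $7,680 = $1,320,960
Base plus per-day: $16,550 + $1,320,960 = $1,337,510
Enhancement: 150% of $1,337,510 = $2,006,265
Enhanced fine: $1,337,510 + $2,006,265 = $3,343,775

Civil penalty: $3,343,775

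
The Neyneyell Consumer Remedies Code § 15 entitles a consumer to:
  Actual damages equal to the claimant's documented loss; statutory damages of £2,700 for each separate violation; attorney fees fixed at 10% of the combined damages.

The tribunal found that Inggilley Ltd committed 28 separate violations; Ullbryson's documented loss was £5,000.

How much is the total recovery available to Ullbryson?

£88,660

Statutory damages: 28 × £2,700 = £75,600
Combined damages: £5,000 + £75,600 = £80,600
Attorney fees: 10% of £80,600 = £8,060
Total recovery: £80,600 + £8,060 = £88,660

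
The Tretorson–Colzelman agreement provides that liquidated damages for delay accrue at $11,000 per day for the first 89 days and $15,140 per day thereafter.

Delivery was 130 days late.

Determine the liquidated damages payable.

First 89 days: 89 × $11,000 = $979,000
Remaining days: (130 − 89) × $15,140 = $620,740
Accrued per-day damages: $979,000 + $620,740 = $1,599,740

Liquidated damages: $1,599,740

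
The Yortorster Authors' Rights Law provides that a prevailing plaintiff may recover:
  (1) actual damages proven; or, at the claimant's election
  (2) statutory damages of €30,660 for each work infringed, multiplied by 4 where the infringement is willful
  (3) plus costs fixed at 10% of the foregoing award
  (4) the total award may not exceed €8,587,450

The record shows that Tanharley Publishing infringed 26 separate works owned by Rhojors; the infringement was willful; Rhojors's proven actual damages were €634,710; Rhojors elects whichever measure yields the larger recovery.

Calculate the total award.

€3,507,504

Statutory damages: 26 × €30,660 = €797,160
Multiplied by 4: 4 × €797,160 = €3,188,640
Greater of actual damages (€634,710) or enhanced statutory damages (€3,188,640): €3,188,640
Costs: 10% of €3,188,640 = €318,864
Award plus costs: €3,188,640 + €318,864 = €3,507,504
Cap at €8,587,450: €3,507,504 is within the cap, no reduction.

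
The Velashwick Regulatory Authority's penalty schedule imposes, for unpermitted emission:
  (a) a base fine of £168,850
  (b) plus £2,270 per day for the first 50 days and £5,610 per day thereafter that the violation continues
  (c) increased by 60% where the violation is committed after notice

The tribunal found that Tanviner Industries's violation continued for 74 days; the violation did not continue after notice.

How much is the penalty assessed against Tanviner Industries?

£416,990

First 50 days: 50 × £2,270 = £113,500
Remaining days: (74 − 50) × £5,610 = £134,640
Per-day component: £113,500 + £134,640 = £248,140
Base plus per-day: £168,850 + £248,140 = £416,990
The violation did not continue after notice: no 60% increase.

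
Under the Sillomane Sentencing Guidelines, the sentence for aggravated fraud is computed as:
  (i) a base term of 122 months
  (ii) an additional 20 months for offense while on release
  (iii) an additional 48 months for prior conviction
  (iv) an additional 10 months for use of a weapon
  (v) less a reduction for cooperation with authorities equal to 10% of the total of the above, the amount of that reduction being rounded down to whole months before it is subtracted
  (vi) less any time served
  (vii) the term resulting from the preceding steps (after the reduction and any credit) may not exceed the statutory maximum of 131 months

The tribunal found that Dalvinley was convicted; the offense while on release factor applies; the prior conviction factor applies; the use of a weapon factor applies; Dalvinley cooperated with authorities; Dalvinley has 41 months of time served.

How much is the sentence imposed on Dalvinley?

Offense while on release enhancement: +20 months
Prior conviction enhancement: +48 months
Use of a weapon enhancement: +10 months
Adjusted term: 122 months + 20 months + 48 months + 10 months = 200 months
Cooperation with authorities reduction: 10% of 200 months = 20 months (rounded down)
After reduction: 200 − 20 = 180 months
Less time served: 180 months − 41 months = 139 months
Cap at 131 months: 139 months exceeds the cap → 131 months

131 months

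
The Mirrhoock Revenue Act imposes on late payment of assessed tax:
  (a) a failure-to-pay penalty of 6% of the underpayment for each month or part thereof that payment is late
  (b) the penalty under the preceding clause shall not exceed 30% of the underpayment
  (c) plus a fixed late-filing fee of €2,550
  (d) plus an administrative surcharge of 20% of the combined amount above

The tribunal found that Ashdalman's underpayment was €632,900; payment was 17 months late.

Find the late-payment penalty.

€230,904

Accrued rate: 6% × 17 = 102%, capped at 30% → 30%
Failure-to-pay penalty: 30% of €632,900 = €189,870
Penalty before surcharge: €189,870 + €2,550 = €192,420
Administrative surcharge: 20% of €192,420 = €38,484
Total penalty: €192,420 + €38,484 = €230,904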